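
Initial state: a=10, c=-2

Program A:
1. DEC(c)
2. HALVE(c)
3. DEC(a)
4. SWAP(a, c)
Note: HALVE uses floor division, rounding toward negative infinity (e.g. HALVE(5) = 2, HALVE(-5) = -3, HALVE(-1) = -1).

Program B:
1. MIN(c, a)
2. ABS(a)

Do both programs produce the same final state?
No

Program A final state: a=-2, c=9
Program B final state: a=10, c=-2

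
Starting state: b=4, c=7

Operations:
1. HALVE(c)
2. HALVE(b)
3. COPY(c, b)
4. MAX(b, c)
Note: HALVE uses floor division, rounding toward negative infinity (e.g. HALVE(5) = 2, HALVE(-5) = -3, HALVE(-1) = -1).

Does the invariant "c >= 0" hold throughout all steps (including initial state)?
Yes

The invariant holds at every step.

State at each step:
Initial: b=4, c=7
After step 1: b=4, c=3
After step 2: b=2, c=3
After step 3: b=2, c=2
After step 4: b=2, c=2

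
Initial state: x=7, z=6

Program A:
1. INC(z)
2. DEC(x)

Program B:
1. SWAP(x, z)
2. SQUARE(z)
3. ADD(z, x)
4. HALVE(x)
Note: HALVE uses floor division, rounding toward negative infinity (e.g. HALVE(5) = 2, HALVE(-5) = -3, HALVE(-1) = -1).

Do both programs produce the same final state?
No

Program A final state: x=6, z=7
Program B final state: x=3, z=55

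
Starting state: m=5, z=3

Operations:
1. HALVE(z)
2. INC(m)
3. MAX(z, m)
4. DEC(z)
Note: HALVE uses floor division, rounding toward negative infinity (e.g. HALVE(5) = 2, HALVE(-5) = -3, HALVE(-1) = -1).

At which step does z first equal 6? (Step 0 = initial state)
Step 3

Tracing z:
Initial: z = 3
After step 1: z = 1
After step 2: z = 1
After step 3: z = 6 ← first occurrence
After step 4: z = 5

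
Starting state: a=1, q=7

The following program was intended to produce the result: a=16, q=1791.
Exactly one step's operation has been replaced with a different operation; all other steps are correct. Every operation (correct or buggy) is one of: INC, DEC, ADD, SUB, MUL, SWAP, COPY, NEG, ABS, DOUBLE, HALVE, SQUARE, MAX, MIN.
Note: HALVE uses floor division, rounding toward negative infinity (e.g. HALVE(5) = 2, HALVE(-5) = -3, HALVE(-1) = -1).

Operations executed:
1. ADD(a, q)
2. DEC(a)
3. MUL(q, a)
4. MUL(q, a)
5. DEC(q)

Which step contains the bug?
Step 2

Trace with buggy code:
Initial: a=1, q=7
After step 1: a=8, q=7
After step 2: a=7, q=7
After step 3: a=7, q=49
After step 4: a=7, q=343
After step 5: a=7, q=342
Actual final a=7, q=342 ≠ expected a=16, q=1791.
Step 2 is the only position where a single-operation replacement can produce the expected result.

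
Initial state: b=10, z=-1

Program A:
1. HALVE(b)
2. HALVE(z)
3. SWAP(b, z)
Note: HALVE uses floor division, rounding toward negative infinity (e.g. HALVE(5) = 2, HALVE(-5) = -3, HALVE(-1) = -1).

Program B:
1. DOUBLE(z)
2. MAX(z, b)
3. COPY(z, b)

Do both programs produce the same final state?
No

Program A final state: b=-1, z=5
Program B final state: b=10, z=10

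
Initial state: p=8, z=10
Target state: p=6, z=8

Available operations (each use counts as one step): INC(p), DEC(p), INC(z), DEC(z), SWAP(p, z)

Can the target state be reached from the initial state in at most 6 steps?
Yes

Path (4 steps): DEC(p) → DEC(p) → DEC(z) → DEC(z)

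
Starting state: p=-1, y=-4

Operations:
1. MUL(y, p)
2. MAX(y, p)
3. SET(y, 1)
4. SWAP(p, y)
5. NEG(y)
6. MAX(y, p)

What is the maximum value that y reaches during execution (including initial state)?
4

Values of y at each step:
Initial: y = -4
After step 1: y = 4 ← maximum
After step 2: y = 4
After step 3: y = 1
After step 4: y = -1
After step 5: y = 1
After step 6: y = 1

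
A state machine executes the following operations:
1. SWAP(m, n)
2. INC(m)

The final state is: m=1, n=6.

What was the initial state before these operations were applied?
m=6, n=0

Working backwards:
Final state: m=1, n=6
Before step 2 (INC(m)): m=0, n=6
Before step 1 (SWAP(m, n)): m=6, n=0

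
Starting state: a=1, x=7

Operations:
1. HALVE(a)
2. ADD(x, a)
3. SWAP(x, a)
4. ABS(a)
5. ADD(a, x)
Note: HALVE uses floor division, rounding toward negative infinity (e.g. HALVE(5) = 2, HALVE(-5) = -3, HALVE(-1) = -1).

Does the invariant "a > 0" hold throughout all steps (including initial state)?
No, violated after step 1

The invariant is violated after step 1.

State at each step:
Initial: a=1, x=7
After step 1: a=0, x=7
After step 2: a=0, x=7
After step 3: a=7, x=0
After step 4: a=7, x=0
After step 5: a=7, x=0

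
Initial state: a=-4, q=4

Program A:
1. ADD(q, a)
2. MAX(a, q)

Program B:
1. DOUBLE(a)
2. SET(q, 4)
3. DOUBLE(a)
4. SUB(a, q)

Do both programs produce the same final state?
No

Program A final state: a=0, q=0
Program B final state: a=-20, q=4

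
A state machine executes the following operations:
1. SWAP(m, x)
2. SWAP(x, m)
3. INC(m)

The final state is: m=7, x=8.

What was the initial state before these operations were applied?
m=6, x=8

Working backwards:
Final state: m=7, x=8
Before step 3 (INC(m)): m=6, x=8
Before step 2 (SWAP(x, m)): m=8, x=6
Before step 1 (SWAP(m, x)): m=6, x=8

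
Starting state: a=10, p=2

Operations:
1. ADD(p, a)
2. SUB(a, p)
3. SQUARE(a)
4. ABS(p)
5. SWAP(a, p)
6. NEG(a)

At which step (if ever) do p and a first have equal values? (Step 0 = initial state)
Never

p and a never become equal during execution.

Comparing values at each step:
Initial: p=2, a=10
After step 1: p=12, a=10
After step 2: p=12, a=-2
After step 3: p=12, a=4
After step 4: p=12, a=4
After step 5: p=4, a=12
After step 6: p=4, a=-12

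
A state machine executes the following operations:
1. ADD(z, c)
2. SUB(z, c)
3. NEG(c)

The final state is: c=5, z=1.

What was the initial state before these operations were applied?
c=-5, z=1

Working backwards:
Final state: c=5, z=1
Before step 3 (NEG(c)): c=-5, z=1
Before step 2 (SUB(z, c)): c=-5, z=-4
Before step 1 (ADD(z, c)): c=-5, z=1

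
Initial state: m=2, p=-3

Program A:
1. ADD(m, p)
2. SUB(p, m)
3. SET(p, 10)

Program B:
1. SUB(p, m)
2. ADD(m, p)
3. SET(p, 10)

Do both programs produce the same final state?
No

Program A final state: m=-1, p=10
Program B final state: m=-3, p=10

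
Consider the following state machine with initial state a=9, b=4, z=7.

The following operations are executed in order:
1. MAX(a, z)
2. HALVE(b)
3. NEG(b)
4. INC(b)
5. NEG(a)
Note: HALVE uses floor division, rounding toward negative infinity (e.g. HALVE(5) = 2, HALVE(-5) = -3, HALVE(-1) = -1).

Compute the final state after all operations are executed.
{a: -9, b: -1, z: 7}

Step-by-step execution:
Initial: a=9, b=4, z=7
After step 1 (MAX(a, z)): a=9, b=4, z=7
After step 2 (HALVE(b)): a=9, b=2, z=7
After step 3 (NEG(b)): a=9, b=-2, z=7
After step 4 (INC(b)): a=9, b=-1, z=7
After step 5 (NEG(a)): a=-9, b=-1, z=7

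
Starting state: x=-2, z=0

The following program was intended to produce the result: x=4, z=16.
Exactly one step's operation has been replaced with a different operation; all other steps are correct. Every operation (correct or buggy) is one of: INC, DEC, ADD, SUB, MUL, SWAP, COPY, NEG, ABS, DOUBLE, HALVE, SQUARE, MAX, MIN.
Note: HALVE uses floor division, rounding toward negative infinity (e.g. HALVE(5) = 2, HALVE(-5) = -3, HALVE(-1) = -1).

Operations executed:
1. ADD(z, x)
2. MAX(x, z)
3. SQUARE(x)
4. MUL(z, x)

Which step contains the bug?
Step 2

Trace with buggy code:
Initial: x=-2, z=0
After step 1: x=-2, z=-2
After step 2: x=-2, z=-2
After step 3: x=4, z=-2
After step 4: x=4, z=-8
Actual final x=4, z=-8 ≠ expected x=4, z=16.
Step 2 is the only position where a single-operation replacement can produce the expected result.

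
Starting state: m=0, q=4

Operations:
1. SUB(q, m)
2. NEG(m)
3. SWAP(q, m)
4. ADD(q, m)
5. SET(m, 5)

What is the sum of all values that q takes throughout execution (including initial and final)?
20

Values of q at each step:
Initial: q = 4
After step 1: q = 4
After step 2: q = 4
After step 3: q = 0
After step 4: q = 4
After step 5: q = 4
Sum = 4 + 4 + 4 + 0 + 4 + 4 = 20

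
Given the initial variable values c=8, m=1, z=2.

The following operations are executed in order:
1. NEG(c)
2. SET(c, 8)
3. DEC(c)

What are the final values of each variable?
{c: 7, m: 1, z: 2}

Step-by-step execution:
Initial: c=8, m=1, z=2
After step 1 (NEG(c)): c=-8, m=1, z=2
After step 2 (SET(c, 8)): c=8, m=1, z=2
After step 3 (DEC(c)): c=7, m=1, z=2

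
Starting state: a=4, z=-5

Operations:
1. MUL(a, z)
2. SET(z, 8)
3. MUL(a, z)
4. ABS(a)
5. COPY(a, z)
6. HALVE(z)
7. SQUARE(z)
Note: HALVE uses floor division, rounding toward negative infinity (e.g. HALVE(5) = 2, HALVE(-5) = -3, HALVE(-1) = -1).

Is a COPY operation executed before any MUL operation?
No

First COPY: step 5
First MUL: step 1
Since 5 > 1, MUL comes first.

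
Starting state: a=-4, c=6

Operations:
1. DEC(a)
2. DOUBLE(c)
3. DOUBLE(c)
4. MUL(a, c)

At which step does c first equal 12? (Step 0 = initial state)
Step 2

Tracing c:
Initial: c = 6
After step 1: c = 6
After step 2: c = 12 ← first occurrence
After step 3: c = 24
After step 4: c = 24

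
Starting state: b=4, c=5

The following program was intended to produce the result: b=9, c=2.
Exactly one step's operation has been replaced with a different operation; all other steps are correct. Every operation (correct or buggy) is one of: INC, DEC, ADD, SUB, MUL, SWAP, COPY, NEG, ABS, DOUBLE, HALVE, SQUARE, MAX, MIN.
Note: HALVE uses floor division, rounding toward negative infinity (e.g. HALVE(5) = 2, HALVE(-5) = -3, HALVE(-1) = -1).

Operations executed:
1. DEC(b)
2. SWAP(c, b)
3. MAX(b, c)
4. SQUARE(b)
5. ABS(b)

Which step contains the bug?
Step 2

Trace with buggy code:
Initial: b=4, c=5
After step 1: b=3, c=5
After step 2: b=5, c=3
After step 3: b=5, c=3
After step 4: b=25, c=3
After step 5: b=25, c=3
Actual final b=25, c=3 ≠ expected b=9, c=2.
Step 2 is the only position where a single-operation replacement can produce the expected result.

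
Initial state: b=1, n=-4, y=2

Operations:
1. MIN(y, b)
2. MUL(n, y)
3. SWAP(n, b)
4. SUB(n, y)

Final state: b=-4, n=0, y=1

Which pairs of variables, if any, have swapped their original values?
None

Comparing initial and final values:
y: 2 → 1
n: -4 → 0
b: 1 → -4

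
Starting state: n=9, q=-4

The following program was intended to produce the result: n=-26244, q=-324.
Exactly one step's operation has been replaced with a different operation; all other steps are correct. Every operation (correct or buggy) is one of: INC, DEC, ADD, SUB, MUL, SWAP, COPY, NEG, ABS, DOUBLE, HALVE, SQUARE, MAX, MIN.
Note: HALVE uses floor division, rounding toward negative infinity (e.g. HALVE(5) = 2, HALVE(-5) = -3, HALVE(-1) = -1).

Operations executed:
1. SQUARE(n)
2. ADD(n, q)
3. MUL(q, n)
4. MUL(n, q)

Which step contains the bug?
Step 2

Trace with buggy code:
Initial: n=9, q=-4
After step 1: n=81, q=-4
After step 2: n=77, q=-4
After step 3: n=77, q=-308
After step 4: n=-23716, q=-308
Actual final n=-23716, q=-308 ≠ expected n=-26244, q=-324.
Step 2 is the only position where a single-operation replacement can produce the expected result.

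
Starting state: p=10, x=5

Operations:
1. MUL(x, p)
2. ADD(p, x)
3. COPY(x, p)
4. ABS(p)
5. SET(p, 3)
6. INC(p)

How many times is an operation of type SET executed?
1

Counting SET operations:
Step 5: SET(p, 3) ← SET
Total: 1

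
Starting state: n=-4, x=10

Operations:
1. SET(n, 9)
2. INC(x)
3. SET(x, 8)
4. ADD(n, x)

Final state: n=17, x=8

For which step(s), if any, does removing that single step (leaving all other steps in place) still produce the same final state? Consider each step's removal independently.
Step(s) 2

Testing removal of each single step:
Without step 1: final = n=4, x=8 (different)
Without step 2: final = n=17, x=8 (same)
Without step 3: final = n=20, x=11 (different)
Without step 4: final = n=9, x=8 (different)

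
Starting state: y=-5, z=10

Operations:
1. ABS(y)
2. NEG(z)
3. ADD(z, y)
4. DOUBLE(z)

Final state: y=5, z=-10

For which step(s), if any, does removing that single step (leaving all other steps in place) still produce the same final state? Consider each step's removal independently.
None - removing any single step changes the final result

Testing removal of each single step:
Without step 1: final = y=-5, z=-30 (different)
Without step 2: final = y=5, z=30 (different)
Without step 3: final = y=5, z=-20 (different)
Without step 4: final = y=5, z=-5 (different)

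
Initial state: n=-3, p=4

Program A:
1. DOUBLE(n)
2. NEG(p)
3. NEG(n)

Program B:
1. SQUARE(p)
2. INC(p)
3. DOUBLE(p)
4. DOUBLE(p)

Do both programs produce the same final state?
No

Program A final state: n=6, p=-4
Program B final state: n=-3, p=68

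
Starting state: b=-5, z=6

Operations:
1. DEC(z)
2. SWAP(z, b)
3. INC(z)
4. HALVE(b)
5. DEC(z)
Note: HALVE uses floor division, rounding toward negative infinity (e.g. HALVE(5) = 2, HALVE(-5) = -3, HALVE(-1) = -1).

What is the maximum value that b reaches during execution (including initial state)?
5

Values of b at each step:
Initial: b = -5
After step 1: b = -5
After step 2: b = 5 ← maximum
After step 3: b = 5
After step 4: b = 2
After step 5: b = 2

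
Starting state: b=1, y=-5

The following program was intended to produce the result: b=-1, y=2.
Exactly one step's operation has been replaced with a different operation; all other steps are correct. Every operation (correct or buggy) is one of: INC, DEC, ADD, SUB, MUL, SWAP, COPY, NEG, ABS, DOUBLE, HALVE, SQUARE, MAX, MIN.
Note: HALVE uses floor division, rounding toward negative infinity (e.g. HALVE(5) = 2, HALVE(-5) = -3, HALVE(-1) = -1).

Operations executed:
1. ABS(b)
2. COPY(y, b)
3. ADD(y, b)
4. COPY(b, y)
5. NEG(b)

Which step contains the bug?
Step 4

Trace with buggy code:
Initial: b=1, y=-5
After step 1: b=1, y=-5
After step 2: b=1, y=1
After step 3: b=1, y=2
After step 4: b=2, y=2
After step 5: b=-2, y=2
Actual final b=-2, y=2 ≠ expected b=-1, y=2.
Step 4 is the only position where a single-operation replacement can produce the expected result.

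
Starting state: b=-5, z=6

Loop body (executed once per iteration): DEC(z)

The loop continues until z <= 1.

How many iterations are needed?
5

Tracing iterations:
Initial: b=-5, z=6
After iteration 1: b=-5, z=5
After iteration 2: b=-5, z=4
After iteration 3: b=-5, z=3
After iteration 4: b=-5, z=2
After iteration 5: b=-5, z=1
z <= 1 now holds, so the loop exits after 5 iterations.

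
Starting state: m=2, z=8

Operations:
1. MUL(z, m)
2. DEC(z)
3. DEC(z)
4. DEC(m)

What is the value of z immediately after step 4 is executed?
z = 14

Tracing z through execution:
Initial: z = 8
After step 1 (MUL(z, m)): z = 16
After step 2 (DEC(z)): z = 15
After step 3 (DEC(z)): z = 14
After step 4 (DEC(m)): z = 14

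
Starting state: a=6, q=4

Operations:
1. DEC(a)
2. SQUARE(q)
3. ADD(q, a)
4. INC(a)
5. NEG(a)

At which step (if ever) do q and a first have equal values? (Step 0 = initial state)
Never

q and a never become equal during execution.

Comparing values at each step:
Initial: q=4, a=6
After step 1: q=4, a=5
After step 2: q=16, a=5
After step 3: q=21, a=5
After step 4: q=21, a=6
After step 5: q=21, a=-6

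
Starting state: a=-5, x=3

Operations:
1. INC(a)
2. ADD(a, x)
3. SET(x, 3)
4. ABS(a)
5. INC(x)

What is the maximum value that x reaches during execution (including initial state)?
4

Values of x at each step:
Initial: x = 3
After step 1: x = 3
After step 2: x = 3
After step 3: x = 3
After step 4: x = 3
After step 5: x = 4 ← maximum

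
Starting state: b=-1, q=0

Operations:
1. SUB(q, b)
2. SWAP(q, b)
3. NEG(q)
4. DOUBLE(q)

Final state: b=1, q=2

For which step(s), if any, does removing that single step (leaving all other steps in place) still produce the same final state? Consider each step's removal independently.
None - removing any single step changes the final result

Testing removal of each single step:
Without step 1: final = b=0, q=2 (different)
Without step 2: final = b=-1, q=-2 (different)
Without step 3: final = b=1, q=-2 (different)
Without step 4: final = b=1, q=1 (different)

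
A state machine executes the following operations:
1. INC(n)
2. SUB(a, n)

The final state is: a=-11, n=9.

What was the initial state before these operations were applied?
a=-2, n=8

Working backwards:
Final state: a=-11, n=9
Before step 2 (SUB(a, n)): a=-2, n=9
Before step 1 (INC(n)): a=-2, n=8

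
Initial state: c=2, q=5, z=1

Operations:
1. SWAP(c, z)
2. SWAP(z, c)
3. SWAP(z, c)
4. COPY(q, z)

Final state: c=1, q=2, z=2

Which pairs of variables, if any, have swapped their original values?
(z, c)

Comparing initial and final values:
z: 1 → 2
q: 5 → 2
c: 2 → 1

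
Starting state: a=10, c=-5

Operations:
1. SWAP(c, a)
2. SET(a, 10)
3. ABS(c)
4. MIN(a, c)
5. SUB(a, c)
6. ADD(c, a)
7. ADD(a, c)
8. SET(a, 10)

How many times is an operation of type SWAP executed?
1

Counting SWAP operations:
Step 1: SWAP(c, a) ← SWAP
Total: 1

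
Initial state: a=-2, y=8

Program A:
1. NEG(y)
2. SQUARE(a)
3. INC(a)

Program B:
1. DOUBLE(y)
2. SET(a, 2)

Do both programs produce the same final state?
No

Program A final state: a=5, y=-8
Program B final state: a=2, y=16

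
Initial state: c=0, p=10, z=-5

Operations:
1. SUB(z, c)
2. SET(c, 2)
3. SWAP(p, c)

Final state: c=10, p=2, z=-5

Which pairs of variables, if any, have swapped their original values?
None

Comparing initial and final values:
c: 0 → 10
p: 10 → 2
z: -5 → -5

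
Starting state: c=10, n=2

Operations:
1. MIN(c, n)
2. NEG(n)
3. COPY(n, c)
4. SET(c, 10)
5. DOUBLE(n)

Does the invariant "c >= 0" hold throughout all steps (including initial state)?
Yes

The invariant holds at every step.

State at each step:
Initial: c=10, n=2
After step 1: c=2, n=2
After step 2: c=2, n=-2
After step 3: c=2, n=2
After step 4: c=10, n=2
After step 5: c=10, n=4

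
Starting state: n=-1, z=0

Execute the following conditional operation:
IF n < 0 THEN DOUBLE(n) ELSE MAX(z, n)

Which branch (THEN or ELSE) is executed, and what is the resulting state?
Branch: THEN, Final state: n=-2, z=0

Evaluating condition: n < 0
n = -1
Condition is True, so THEN branch executes
After DOUBLE(n): n=-2, z=0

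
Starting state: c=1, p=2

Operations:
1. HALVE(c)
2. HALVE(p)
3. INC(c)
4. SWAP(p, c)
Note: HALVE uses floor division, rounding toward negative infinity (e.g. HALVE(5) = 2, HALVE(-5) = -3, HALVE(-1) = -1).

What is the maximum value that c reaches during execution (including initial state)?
1

Values of c at each step:
Initial: c = 1 ← maximum
After step 1: c = 0
After step 2: c = 0
After step 3: c = 1
After step 4: c = 1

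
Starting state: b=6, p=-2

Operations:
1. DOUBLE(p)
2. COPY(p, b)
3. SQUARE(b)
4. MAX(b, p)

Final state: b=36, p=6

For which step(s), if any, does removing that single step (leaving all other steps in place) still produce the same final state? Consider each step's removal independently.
Step(s) 1, 4

Testing removal of each single step:
Without step 1: final = b=36, p=6 (same)
Without step 2: final = b=36, p=-4 (different)
Without step 3: final = b=6, p=6 (different)
Without step 4: final = b=36, p=6 (same)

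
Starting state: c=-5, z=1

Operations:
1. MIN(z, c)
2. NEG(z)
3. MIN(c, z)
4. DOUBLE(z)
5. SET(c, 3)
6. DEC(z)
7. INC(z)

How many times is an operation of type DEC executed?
1

Counting DEC operations:
Step 6: DEC(z) ← DEC
Total: 1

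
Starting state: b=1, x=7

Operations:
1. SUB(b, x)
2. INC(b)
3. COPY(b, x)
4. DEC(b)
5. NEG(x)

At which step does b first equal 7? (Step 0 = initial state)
Step 3

Tracing b:
Initial: b = 1
After step 1: b = -6
After step 2: b = -5
After step 3: b = 7 ← first occurrence
After step 4: b = 6
After step 5: b = 6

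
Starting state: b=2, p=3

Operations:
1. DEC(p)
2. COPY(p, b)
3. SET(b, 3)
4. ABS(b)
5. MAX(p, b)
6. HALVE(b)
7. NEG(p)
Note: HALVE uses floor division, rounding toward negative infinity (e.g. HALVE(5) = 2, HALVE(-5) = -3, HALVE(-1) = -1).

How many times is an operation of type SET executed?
1

Counting SET operations:
Step 3: SET(b, 3) ← SET
Total: 1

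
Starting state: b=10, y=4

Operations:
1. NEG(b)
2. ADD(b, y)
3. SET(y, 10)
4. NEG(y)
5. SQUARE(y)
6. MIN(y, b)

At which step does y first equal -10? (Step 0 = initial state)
Step 4

Tracing y:
Initial: y = 4
After step 1: y = 4
After step 2: y = 4
After step 3: y = 10
After step 4: y = -10 ← first occurrence
After step 5: y = 100
After step 6: y = -6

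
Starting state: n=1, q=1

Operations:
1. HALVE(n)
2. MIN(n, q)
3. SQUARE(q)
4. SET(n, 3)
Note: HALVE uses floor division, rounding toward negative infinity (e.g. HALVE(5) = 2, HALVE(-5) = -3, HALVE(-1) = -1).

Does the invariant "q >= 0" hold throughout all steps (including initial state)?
Yes

The invariant holds at every step.

State at each step:
Initial: n=1, q=1
After step 1: n=0, q=1
After step 2: n=0, q=1
After step 3: n=0, q=1
After step 4: n=3, q=1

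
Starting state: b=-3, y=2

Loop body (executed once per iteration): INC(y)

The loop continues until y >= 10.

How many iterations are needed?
8

Tracing iterations:
Initial: b=-3, y=2
After iteration 1: b=-3, y=3
After iteration 2: b=-3, y=4
After iteration 3: b=-3, y=5
After iteration 4: b=-3, y=6
After iteration 5: b=-3, y=7
After iteration 6: b=-3, y=8
After iteration 7: b=-3, y=9
After iteration 8: b=-3, y=10
y >= 10 now holds, so the loop exits after 8 iterations.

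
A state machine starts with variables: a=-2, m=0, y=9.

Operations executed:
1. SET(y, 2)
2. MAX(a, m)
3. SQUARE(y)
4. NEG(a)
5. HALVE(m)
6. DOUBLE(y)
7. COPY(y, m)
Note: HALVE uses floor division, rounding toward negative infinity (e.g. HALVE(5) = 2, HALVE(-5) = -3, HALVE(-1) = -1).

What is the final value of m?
m = 0

Tracing execution:
Step 1: SET(y, 2) → m = 0
Step 2: MAX(a, m) → m = 0
Step 3: SQUARE(y) → m = 0
Step 4: NEG(a) → m = 0
Step 5: HALVE(m) → m = 0
Step 6: DOUBLE(y) → m = 0
Step 7: COPY(y, m) → m = 0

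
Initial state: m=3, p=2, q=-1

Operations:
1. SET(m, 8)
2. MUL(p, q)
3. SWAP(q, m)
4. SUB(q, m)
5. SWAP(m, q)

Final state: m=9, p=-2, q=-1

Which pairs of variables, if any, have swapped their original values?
None

Comparing initial and final values:
q: -1 → -1
m: 3 → 9
p: 2 → -2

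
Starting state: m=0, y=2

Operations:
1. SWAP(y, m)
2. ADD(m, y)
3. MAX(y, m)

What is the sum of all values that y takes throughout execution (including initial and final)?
4

Values of y at each step:
Initial: y = 2
After step 1: y = 0
After step 2: y = 0
After step 3: y = 2
Sum = 2 + 0 + 0 + 2 = 4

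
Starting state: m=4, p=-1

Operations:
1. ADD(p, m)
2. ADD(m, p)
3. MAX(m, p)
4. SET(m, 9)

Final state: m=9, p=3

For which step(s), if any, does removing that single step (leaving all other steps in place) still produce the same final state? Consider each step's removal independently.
Step(s) 2, 3

Testing removal of each single step:
Without step 1: final = m=9, p=-1 (different)
Without step 2: final = m=9, p=3 (same)
Without step 3: final = m=9, p=3 (same)
Without step 4: final = m=7, p=3 (different)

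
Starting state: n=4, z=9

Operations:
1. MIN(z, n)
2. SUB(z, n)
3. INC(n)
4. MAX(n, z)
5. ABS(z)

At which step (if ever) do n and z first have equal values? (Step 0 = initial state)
Step 1

n and z first become equal after step 1.

Comparing values at each step:
Initial: n=4, z=9
After step 1: n=4, z=4 ← equal!
After step 2: n=4, z=0
After step 3: n=5, z=0
After step 4: n=5, z=0
After step 5: n=5, z=0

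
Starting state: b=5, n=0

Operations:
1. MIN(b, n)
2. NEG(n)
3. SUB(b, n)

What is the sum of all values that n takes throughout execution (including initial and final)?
0

Values of n at each step:
Initial: n = 0
After step 1: n = 0
After step 2: n = 0
After step 3: n = 0
Sum = 0 + 0 + 0 + 0 = 0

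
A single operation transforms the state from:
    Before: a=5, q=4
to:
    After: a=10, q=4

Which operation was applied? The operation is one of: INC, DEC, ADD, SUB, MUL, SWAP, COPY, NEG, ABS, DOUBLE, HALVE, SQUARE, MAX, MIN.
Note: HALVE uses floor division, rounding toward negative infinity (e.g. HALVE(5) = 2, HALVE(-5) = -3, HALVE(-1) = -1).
DOUBLE(a)

Analyzing the change:
Before: a=5, q=4
After: a=10, q=4
Variable a changed from 5 to 10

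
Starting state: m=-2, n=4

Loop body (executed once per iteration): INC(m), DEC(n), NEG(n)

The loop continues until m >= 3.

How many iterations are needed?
5

Tracing iterations:
Initial: m=-2, n=4
After iteration 1: m=-1, n=-3
After iteration 2: m=0, n=4
After iteration 3: m=1, n=-3
After iteration 4: m=2, n=4
After iteration 5: m=3, n=-3
m >= 3 now holds, so the loop exits after 5 iterations.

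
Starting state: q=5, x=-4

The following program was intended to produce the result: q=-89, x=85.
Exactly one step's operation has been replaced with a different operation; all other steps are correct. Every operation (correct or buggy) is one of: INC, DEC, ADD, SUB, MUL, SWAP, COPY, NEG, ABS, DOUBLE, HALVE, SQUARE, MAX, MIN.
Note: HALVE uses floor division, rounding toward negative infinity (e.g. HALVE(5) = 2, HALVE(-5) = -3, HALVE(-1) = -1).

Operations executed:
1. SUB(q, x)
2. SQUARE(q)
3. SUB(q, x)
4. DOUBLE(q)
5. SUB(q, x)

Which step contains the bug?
Step 4

Trace with buggy code:
Initial: q=5, x=-4
After step 1: q=9, x=-4
After step 2: q=81, x=-4
After step 3: q=85, x=-4
After step 4: q=170, x=-4
After step 5: q=174, x=-4
Actual final q=174, x=-4 ≠ expected q=-89, x=85.
Step 4 is the only position where a single-operation replacement can produce the expected result.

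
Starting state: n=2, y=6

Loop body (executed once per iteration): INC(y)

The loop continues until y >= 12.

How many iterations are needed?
6

Tracing iterations:
Initial: n=2, y=6
After iteration 1: n=2, y=7
After iteration 2: n=2, y=8
After iteration 3: n=2, y=9
After iteration 4: n=2, y=10
After iteration 5: n=2, y=11
After iteration 6: n=2, y=12
y >= 12 now holds, so the loop exits after 6 iterations.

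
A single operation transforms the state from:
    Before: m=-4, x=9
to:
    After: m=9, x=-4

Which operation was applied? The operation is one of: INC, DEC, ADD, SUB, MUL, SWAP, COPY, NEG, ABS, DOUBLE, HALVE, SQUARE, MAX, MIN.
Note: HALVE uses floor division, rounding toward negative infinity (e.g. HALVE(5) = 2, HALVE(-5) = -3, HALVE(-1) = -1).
SWAP(x, m)

Analyzing the change:
Before: m=-4, x=9
After: m=9, x=-4
Variable x changed from 9 to -4
Variable m changed from -4 to 9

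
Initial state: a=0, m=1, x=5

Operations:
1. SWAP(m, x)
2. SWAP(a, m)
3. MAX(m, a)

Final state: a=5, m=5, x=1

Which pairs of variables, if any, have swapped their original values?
(m, x)

Comparing initial and final values:
m: 1 → 5
x: 5 → 1
a: 0 → 5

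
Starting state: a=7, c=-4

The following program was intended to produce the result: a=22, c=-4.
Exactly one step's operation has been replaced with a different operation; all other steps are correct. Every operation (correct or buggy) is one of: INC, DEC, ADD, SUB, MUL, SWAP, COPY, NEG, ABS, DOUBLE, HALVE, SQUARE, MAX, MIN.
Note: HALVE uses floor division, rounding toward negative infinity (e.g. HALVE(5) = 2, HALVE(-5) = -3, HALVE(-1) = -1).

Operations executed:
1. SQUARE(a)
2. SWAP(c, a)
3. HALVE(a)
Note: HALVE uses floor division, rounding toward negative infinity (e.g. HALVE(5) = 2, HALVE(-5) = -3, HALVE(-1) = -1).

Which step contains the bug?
Step 2

Trace with buggy code:
Initial: a=7, c=-4
After step 1: a=49, c=-4
After step 2: a=-4, c=49
After step 3: a=-2, c=49
Actual final a=-2, c=49 ≠ expected a=22, c=-4.
Step 2 is the only position where a single-operation replacement can produce the expected result.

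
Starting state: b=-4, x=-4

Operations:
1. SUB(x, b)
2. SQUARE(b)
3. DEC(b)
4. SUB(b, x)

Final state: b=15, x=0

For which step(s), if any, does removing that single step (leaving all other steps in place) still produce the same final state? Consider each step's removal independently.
Step(s) 4

Testing removal of each single step:
Without step 1: final = b=19, x=-4 (different)
Without step 2: final = b=-5, x=0 (different)
Without step 3: final = b=16, x=0 (different)
Without step 4: final = b=15, x=0 (same)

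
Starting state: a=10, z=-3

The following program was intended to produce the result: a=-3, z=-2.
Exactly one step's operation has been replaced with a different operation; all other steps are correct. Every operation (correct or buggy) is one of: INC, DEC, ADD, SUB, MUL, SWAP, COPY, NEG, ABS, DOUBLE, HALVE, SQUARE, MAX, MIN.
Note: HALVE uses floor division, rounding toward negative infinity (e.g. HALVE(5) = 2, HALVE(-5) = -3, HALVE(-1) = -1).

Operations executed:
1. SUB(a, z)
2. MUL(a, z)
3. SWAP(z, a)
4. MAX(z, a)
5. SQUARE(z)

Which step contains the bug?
Step 5

Trace with buggy code:
Initial: a=10, z=-3
After step 1: a=13, z=-3
After step 2: a=-39, z=-3
After step 3: a=-3, z=-39
After step 4: a=-3, z=-3
After step 5: a=-3, z=9
Actual final a=-3, z=9 ≠ expected a=-3, z=-2.
Step 5 is the only position where a single-operation replacement can produce the expected result.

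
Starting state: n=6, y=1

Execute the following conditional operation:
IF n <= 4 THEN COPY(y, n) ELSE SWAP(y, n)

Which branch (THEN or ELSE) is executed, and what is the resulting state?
Branch: ELSE, Final state: n=1, y=6

Evaluating condition: n <= 4
n = 6
Condition is False, so ELSE branch executes
After SWAP(y, n): n=1, y=6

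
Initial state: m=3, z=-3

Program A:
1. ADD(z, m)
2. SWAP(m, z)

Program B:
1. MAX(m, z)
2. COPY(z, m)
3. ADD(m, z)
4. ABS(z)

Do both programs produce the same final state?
No

Program A final state: m=0, z=3
Program B final state: m=6, z=3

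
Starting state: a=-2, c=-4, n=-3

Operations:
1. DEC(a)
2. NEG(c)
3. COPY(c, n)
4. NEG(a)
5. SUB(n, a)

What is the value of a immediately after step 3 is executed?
a = -3

Tracing a through execution:
Initial: a = -2
After step 1 (DEC(a)): a = -3
After step 2 (NEG(c)): a = -3
After step 3 (COPY(c, n)): a = -3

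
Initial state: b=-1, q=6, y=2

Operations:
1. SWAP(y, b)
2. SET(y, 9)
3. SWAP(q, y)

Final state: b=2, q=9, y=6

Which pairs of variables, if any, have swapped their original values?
None

Comparing initial and final values:
q: 6 → 9
y: 2 → 6
b: -1 → 2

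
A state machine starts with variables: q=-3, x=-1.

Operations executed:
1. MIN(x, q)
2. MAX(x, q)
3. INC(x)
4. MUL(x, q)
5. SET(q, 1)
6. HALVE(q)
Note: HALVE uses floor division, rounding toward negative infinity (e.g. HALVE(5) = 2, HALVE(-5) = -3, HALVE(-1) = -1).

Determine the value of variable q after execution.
q = 0

Tracing execution:
Step 1: MIN(x, q) → q = -3
Step 2: MAX(x, q) → q = -3
Step 3: INC(x) → q = -3
Step 4: MUL(x, q) → q = -3
Step 5: SET(q, 1) → q = 1
Step 6: HALVE(q) → q = 0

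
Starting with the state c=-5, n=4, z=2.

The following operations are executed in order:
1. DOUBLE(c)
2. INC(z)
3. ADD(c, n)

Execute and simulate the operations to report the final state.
{c: -6, n: 4, z: 3}

Step-by-step execution:
Initial: c=-5, n=4, z=2
After step 1 (DOUBLE(c)): c=-10, n=4, z=2
After step 2 (INC(z)): c=-10, n=4, z=3
After step 3 (ADD(c, n)): c=-6, n=4, z=3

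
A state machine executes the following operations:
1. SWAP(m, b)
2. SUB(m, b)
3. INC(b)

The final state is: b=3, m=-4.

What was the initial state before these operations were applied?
b=-2, m=2

Working backwards:
Final state: b=3, m=-4
Before step 3 (INC(b)): b=2, m=-4
Before step 2 (SUB(m, b)): b=2, m=-2
Before step 1 (SWAP(m, b)): b=-2, m=2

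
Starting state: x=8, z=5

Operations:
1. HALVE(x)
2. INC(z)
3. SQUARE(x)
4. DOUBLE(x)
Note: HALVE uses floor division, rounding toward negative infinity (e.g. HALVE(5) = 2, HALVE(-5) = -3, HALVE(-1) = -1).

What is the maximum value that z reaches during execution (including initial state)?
6

Values of z at each step:
Initial: z = 5
After step 1: z = 5
After step 2: z = 6 ← maximum
After step 3: z = 6
After step 4: z = 6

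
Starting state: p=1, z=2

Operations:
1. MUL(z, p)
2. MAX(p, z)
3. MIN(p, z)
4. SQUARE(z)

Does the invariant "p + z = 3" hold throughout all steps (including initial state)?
No, violated after step 2

The invariant is violated after step 2.

State at each step:
Initial: p=1, z=2
After step 1: p=1, z=2
After step 2: p=2, z=2
After step 3: p=2, z=2
After step 4: p=2, z=4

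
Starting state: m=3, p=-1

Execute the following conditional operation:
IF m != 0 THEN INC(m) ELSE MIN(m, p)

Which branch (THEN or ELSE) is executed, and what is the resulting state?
Branch: THEN, Final state: m=4, p=-1

Evaluating condition: m != 0
m = 3
Condition is True, so THEN branch executes
After INC(m): m=4, p=-1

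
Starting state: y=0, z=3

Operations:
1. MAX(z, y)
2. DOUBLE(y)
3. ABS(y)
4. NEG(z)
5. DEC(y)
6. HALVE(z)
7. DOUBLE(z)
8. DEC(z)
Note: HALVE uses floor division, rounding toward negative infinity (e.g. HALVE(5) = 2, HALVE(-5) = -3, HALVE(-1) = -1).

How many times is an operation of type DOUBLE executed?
2

Counting DOUBLE operations:
Step 2: DOUBLE(y) ← DOUBLE
Step 7: DOUBLE(z) ← DOUBLE
Total: 2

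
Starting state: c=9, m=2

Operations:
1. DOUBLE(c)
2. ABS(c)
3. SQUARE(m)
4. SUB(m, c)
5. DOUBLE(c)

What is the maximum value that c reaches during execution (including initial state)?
36

Values of c at each step:
Initial: c = 9
After step 1: c = 18
After step 2: c = 18
After step 3: c = 18
After step 4: c = 18
After step 5: c = 36 ← maximum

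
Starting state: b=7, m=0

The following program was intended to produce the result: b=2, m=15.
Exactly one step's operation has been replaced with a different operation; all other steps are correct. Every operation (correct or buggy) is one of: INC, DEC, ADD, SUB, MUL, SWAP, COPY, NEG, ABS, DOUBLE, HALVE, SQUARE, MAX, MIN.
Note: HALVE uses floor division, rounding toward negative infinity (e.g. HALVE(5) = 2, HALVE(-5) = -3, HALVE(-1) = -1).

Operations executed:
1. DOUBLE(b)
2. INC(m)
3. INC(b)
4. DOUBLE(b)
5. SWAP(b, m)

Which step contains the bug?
Step 4

Trace with buggy code:
Initial: b=7, m=0
After step 1: b=14, m=0
After step 2: b=14, m=1
After step 3: b=15, m=1
After step 4: b=30, m=1
After step 5: b=1, m=30
Actual final b=1, m=30 ≠ expected b=2, m=15.
Step 4 is the only position where a single-operation replacement can produce the expected result.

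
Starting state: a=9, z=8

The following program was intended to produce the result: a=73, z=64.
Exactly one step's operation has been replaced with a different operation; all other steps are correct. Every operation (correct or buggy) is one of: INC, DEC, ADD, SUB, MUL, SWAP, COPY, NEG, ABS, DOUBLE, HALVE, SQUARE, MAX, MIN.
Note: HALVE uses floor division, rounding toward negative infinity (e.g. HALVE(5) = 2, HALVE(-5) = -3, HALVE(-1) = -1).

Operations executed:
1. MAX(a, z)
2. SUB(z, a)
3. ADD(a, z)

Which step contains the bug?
Step 2

Trace with buggy code:
Initial: a=9, z=8
After step 1: a=9, z=8
After step 2: a=9, z=-1
After step 3: a=8, z=-1
Actual final a=8, z=-1 ≠ expected a=73, z=64.
Step 2 is the only position where a single-operation replacement can produce the expected result.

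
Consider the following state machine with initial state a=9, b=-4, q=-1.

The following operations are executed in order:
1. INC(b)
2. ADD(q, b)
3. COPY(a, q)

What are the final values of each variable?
{a: -4, b: -3, q: -4}

Step-by-step execution:
Initial: a=9, b=-4, q=-1
After step 1 (INC(b)): a=9, b=-3, q=-1
After step 2 (ADD(q, b)): a=9, b=-3, q=-4
After step 3 (COPY(a, q)): a=-4, b=-3, q=-4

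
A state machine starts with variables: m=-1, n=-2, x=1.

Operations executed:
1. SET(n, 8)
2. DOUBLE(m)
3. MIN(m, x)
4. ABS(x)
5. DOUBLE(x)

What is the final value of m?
m = -2

Tracing execution:
Step 1: SET(n, 8) → m = -1
Step 2: DOUBLE(m) → m = -2
Step 3: MIN(m, x) → m = -2
Step 4: ABS(x) → m = -2
Step 5: DOUBLE(x) → m = -2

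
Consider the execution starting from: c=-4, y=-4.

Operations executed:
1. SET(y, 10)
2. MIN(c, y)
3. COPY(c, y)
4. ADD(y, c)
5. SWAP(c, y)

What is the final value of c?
c = 20

Tracing execution:
Step 1: SET(y, 10) → c = -4
Step 2: MIN(c, y) → c = -4
Step 3: COPY(c, y) → c = 10
Step 4: ADD(y, c) → c = 10
Step 5: SWAP(c, y) → c = 20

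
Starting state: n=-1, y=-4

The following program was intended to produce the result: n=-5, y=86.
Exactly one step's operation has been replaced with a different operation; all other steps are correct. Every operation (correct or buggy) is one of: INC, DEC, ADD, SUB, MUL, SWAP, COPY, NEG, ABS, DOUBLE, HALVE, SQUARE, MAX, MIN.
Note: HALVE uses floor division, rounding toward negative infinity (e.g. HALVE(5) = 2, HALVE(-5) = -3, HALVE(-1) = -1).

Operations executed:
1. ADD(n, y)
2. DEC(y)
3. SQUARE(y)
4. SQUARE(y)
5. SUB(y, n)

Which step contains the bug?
Step 2

Trace with buggy code:
Initial: n=-1, y=-4
After step 1: n=-5, y=-4
After step 2: n=-5, y=-5
After step 3: n=-5, y=25
After step 4: n=-5, y=625
After step 5: n=-5, y=630
Actual final n=-5, y=630 ≠ expected n=-5, y=86.
Step 2 is the only position where a single-operation replacement can produce the expected result.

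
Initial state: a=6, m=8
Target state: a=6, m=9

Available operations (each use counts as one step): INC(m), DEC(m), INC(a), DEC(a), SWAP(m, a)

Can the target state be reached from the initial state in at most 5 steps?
Yes

Path (1 step): INC(m)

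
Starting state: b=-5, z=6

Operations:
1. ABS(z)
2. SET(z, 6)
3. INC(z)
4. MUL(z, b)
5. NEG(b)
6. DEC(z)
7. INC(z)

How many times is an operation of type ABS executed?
1

Counting ABS operations:
Step 1: ABS(z) ← ABS
Total: 1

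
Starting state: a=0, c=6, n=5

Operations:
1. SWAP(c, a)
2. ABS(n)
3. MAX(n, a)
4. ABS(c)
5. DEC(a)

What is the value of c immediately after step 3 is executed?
c = 0

Tracing c through execution:
Initial: c = 6
After step 1 (SWAP(c, a)): c = 0
After step 2 (ABS(n)): c = 0
After step 3 (MAX(n, a)): c = 0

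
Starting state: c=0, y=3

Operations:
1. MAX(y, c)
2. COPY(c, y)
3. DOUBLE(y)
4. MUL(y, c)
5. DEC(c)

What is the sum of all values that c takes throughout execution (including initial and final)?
11

Values of c at each step:
Initial: c = 0
After step 1: c = 0
After step 2: c = 3
After step 3: c = 3
After step 4: c = 3
After step 5: c = 2
Sum = 0 + 0 + 3 + 3 + 3 + 2 = 11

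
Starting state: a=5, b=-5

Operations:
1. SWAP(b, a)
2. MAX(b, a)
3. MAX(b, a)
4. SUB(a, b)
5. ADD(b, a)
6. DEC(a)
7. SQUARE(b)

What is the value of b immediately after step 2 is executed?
b = 5

Tracing b through execution:
Initial: b = -5
After step 1 (SWAP(b, a)): b = 5
After step 2 (MAX(b, a)): b = 5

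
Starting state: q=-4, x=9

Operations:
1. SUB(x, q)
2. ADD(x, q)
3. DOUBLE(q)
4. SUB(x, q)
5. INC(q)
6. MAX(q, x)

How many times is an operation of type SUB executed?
2

Counting SUB operations:
Step 1: SUB(x, q) ← SUB
Step 4: SUB(x, q) ← SUB
Total: 2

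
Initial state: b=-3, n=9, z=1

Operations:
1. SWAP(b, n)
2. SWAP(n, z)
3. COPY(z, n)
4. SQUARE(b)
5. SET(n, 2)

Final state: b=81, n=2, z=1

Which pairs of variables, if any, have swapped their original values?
None

Comparing initial and final values:
b: -3 → 81
z: 1 → 1
n: 9 → 2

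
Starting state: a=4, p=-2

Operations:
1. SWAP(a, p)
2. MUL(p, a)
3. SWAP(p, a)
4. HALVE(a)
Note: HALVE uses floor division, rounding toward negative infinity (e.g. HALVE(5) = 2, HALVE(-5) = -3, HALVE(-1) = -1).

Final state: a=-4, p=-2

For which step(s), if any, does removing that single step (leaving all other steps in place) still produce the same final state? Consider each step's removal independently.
None - removing any single step changes the final result

Testing removal of each single step:
Without step 1: final = a=-4, p=4 (different)
Without step 2: final = a=2, p=-2 (different)
Without step 3: final = a=-1, p=-8 (different)
Without step 4: final = a=-8, p=-2 (different)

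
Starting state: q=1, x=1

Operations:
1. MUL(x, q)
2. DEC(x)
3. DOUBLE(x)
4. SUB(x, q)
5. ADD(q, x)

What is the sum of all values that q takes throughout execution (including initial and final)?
5

Values of q at each step:
Initial: q = 1
After step 1: q = 1
After step 2: q = 1
After step 3: q = 1
After step 4: q = 1
After step 5: q = 0
Sum = 1 + 1 + 1 + 1 + 1 + 0 = 5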